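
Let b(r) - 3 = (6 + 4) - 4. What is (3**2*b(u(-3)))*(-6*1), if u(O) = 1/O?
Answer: -486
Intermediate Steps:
b(r) = 9 (b(r) = 3 + ((6 + 4) - 4) = 3 + (10 - 4) = 3 + 6 = 9)
(3**2*b(u(-3)))*(-6*1) = (3**2*9)*(-6*1) = (9*9)*(-6) = 81*(-6) = -486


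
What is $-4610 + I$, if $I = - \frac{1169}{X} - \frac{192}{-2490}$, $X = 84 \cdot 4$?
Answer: $- \frac{91898969}{19920} \approx -4613.4$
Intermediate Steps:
$X = 336$
$I = - \frac{67769}{19920}$ ($I = - \frac{1169}{336} - \frac{192}{-2490} = \left(-1169\right) \frac{1}{336} - - \frac{32}{415} = - \frac{167}{48} + \frac{32}{415} = - \frac{67769}{19920} \approx -3.4021$)
$-4610 + I = -4610 - \frac{67769}{19920} = - \frac{91898969}{19920}$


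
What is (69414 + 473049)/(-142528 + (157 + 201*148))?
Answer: -180821/37541 ≈ -4.8166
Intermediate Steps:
(69414 + 473049)/(-142528 + (157 + 201*148)) = 542463/(-142528 + (157 + 29748)) = 542463/(-142528 + 29905) = 542463/(-112623) = 542463*(-1/112623) = -180821/37541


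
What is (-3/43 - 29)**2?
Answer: 1562500/1849 ≈ 845.05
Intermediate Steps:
(-3/43 - 29)**2 = (-1250/43)**2 = 1562500/1849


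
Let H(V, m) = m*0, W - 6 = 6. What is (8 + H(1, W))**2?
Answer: 64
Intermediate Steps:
W = 12 (W = 6 + 6 = 12)
H(V, m) = 0
(8 + H(1, W))**2 = (8 + 0)**2 = 8**2 = 64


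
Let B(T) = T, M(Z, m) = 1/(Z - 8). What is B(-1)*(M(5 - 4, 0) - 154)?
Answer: 1079/7 ≈ 154.14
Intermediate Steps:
M(Z, m) = 1/(-8 + Z)
B(-1)*(M(5 - 4, 0) - 154) = -(1/(-8 + (5 - 4)) - 154) = -(1/(-8 + 1) - 154) = -(1/(-7) - 154) = -(-⅐ - 154) = -1*(-1079/7) = 1079/7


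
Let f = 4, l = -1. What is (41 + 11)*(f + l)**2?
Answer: 468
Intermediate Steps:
(41 + 11)*(f + l)**2 = (41 + 11)*(4 - 1)**2 = 52*3**2 = 52*9 = 468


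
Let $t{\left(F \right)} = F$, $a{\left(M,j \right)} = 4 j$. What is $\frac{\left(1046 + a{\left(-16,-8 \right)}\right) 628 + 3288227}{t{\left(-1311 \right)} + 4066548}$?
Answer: $\frac{3925019}{4065237} \approx 0.96551$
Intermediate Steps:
$\frac{\left(1046 + a{\left(-16,-8 \right)}\right) 628 + 3288227}{t{\left(-1311 \right)} + 4066548} = \frac{\left(1046 + 4 \left(-8\right)\right) 628 + 3288227}{-1311 + 4066548} = \frac{\left(1046 - 32\right) 628 + 3288227}{4065237} = \left(1014 \cdot 628 + 3288227\right) \frac{1}{4065237} = \left(636792 + 3288227\right) \frac{1}{4065237} = 3925019 \cdot \frac{1}{4065237} = \frac{3925019}{4065237}$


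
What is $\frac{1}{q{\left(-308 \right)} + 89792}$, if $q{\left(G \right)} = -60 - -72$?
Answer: $\frac{1}{89804} \approx 1.1135 \cdot 10^{-5}$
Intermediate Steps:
$q{\left(G \right)} = 12$ ($q{\left(G \right)} = -60 + 72 = 12$)
$\frac{1}{q{\left(-308 \right)} + 89792} = \frac{1}{12 + 89792} = \frac{1}{89804}$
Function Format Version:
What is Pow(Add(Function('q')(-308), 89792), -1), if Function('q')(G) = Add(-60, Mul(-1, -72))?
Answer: Rational(1, 89804) ≈ 1.1135e-5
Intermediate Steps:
Function('q')(G) = 12 (Function('q')(G) = Add(-60, 72) = 12)
Pow(Add(Function('q')(-308), 89792), -1) = Pow(Add(12, 89792), -1) = Pow(89804, -1) = Rational(1, 89804)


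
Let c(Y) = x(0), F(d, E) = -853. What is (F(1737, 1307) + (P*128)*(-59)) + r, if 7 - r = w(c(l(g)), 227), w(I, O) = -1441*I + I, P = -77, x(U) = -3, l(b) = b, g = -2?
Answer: 576338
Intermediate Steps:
c(Y) = -3
w(I, O) = -1440*I
r = -4313 (r = 7 - (-1440)*(-3) = 7 - 1*4320 = 7 - 4320 = -4313)
(F(1737, 1307) + (P*128)*(-59)) + r = (-853 - 77*128*(-59)) - 4313 = (-853 - 9856*(-59)) - 4313 = (-853 + 581504) - 4313 = 580651 - 4313 = 576338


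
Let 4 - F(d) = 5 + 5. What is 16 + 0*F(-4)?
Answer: 16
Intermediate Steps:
F(d) = -6 (F(d) = 4 - (5 + 5) = 4 - 1*10 = 4 - 10 = -6)
16 + 0*F(-4) = 16 + 0*(-6) = 16 + 0 = 16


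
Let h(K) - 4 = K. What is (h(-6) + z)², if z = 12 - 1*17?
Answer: 49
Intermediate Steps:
z = -5 (z = 12 - 17 = -5)
h(K) = 4 + K
(h(-6) + z)² = ((4 - 6) - 5)² = (-2 - 5)² = (-7)² = 49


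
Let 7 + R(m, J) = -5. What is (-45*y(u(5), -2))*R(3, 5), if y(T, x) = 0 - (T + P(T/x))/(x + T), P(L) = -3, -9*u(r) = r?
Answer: -17280/23 ≈ -751.30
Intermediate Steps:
u(r) = -r/9
R(m, J) = -12 (R(m, J) = -7 - 5 = -12)
y(T, x) = -(-3 + T)/(T + x) (y(T, x) = 0 - (T - 3)/(x + T) = 0 - (-3 + T)/(T + x) = -(-3 + T)/(T + x))
(-45*y(u(5), -2))*R(3, 5) = -45*(3 - (-1)*5/9)/(-⅑*5 - 2)*(-12) = -45*(3 - 1*(-5/9))/(-5/9 - 2)*(-12) = -45*(3 + 5/9)/(-23/9)*(-12) = -45*(-9/23*32/9)*(-12) = -45*(-32)/23*(-12) = -15*(-96/23)*(-12) = (1440/23)*(-12) = -17280/23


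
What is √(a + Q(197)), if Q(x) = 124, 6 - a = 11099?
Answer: I*√10969 ≈ 104.73*I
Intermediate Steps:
a = -11093 (a = 6 - 1*11099 = 6 - 11099 = -11093)
√(a + Q(197)) = √(-11093 + 124) = √(-10969) = I*√10969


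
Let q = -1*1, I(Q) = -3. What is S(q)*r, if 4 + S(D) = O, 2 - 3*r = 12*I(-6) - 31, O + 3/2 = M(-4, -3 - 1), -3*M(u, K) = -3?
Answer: -207/2 ≈ -103.50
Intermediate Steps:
q = -1
M(u, K) = 1 (M(u, K) = -1/3*(-3) = 1)
O = -1/2 (O = -3/2 + 1 = -1/2 ≈ -0.50000)
r = 23 (r = 2/3 - (12*(-3) - 31)/3 = 2/3 - (-36 - 31)/3 = 2/3 - 1/3*(-67) = 2/3 + 67/3 = 23)
S(D) = -9/2 (S(D) = -4 - 1/2 = -9/2)
S(q)*r = -9/2*23 = -207/2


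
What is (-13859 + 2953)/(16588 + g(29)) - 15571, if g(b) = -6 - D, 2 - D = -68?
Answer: -128559629/8256 ≈ -15572.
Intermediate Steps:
D = 70 (D = 2 - 1*(-68) = 2 + 68 = 70)
g(b) = -76 (g(b) = -6 - 1*70 = -6 - 70 = -76)
(-13859 + 2953)/(16588 + g(29)) - 15571 = (-13859 + 2953)/(16588 - 76) - 15571 = -10906/16512 - 15571 = -10906*1/16512 - 15571 = -5453/8256 - 15571 = -128559629/8256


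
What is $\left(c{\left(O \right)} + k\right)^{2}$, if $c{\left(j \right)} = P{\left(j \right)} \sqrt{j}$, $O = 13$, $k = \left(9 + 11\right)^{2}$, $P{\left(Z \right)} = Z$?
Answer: $162197 + 10400 \sqrt{13} \approx 1.9969 \cdot 10^{5}$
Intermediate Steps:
$k = 400$ ($k = 20^{2} = 400$)
$c{\left(j \right)} = j^{\frac{3}{2}}$ ($c{\left(j \right)} = j \sqrt{j} = j^{\frac{3}{2}}$)
$\left(c{\left(O \right)} + k\right)^{2} = \left(13^{\frac{3}{2}} + 400\right)^{2} = \left(13 \sqrt{13} + 400\right)^{2} = \left(400 + 13 \sqrt{13}\right)^{2}$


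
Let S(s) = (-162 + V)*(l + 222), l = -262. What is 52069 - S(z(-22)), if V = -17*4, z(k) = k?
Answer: 42869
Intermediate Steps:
V = -68
S(s) = 9200 (S(s) = (-162 - 68)*(-262 + 222) = -230*(-40) = 9200)
52069 - S(z(-22)) = 52069 - 1*9200 = 52069 - 9200 = 42869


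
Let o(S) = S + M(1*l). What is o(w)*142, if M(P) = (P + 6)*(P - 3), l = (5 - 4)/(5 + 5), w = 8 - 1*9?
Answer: -132699/50 ≈ -2654.0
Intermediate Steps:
w = -1 (w = 8 - 9 = -1)
l = ⅒ (l = 1/10 = 1*(⅒) = ⅒ ≈ 0.10000)
M(P) = (-3 + P)*(6 + P) (M(P) = (6 + P)*(-3 + P) = (-3 + P)*(6 + P))
o(S) = -1769/100 + S (o(S) = S + (-18 + (1*(⅒))² + 3*(1*(⅒))) = S + (-18 + (⅒)² + 3*(⅒)) = S + (-18 + 1/100 + 3/10) = S - 1769/100 = -1769/100 + S)
o(w)*142 = (-1769/100 - 1)*142 = -1869/100*142 = -132699/50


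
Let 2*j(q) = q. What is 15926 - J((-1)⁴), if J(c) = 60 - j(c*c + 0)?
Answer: 31733/2 ≈ 15867.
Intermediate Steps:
j(q) = q/2
J(c) = 60 - c²/2 (J(c) = 60 - (c*c + 0)/2 = 60 - (c² + 0)/2 = 60 - c²/2)
15926 - J((-1)⁴) = 15926 - (60 - ((-1)⁴)²/2) = 15926 - (60 - ½*1²) = 15926 - (60 - ½*1) = 15926 - (60 - ½) = 15926 - 1*119/2 = 15926 - 119/2 = 31733/2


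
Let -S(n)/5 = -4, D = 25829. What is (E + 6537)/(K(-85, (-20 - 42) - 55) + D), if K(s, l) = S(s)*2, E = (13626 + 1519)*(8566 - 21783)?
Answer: -200164928/25869 ≈ -7737.6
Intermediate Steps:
S(n) = 20 (S(n) = -5*(-4) = 20)
E = -200171465 (E = 15145*(-13217) = -200171465)
K(s, l) = 40 (K(s, l) = 20*2 = 40)
(E + 6537)/(K(-85, (-20 - 42) - 55) + D) = (-200171465 + 6537)/(40 + 25829) = -200164928/25869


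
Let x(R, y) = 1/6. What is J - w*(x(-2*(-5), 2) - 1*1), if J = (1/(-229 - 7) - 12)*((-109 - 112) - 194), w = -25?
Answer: 3512335/708 ≈ 4960.9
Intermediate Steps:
x(R, y) = ⅙
J = 1175695/236 (J = (1/(-236) - 12)*(-221 - 194) = (-1/236 - 12)*(-415) = -2833/236*(-415) = 1175695/236 ≈ 4981.8)
J - w*(x(-2*(-5), 2) - 1*1) = 1175695/236 - (-25)*(⅙ - 1*1) = 1175695/236 - (-25)*(⅙ - 1) = 1175695/236 - (-25)*(-5)/6 = 1175695/236 - 1*125/6 = 1175695/236 - 125/6 = 3512335/708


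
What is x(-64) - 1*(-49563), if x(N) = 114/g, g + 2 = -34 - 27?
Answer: 1040785/21 ≈ 49561.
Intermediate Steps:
g = -63 (g = -2 + (-34 - 27) = -2 - 61 = -63)
x(N) = -38/21 (x(N) = 114/(-63) = 114*(-1/63) = -38/21)
x(-64) - 1*(-49563) = -38/21 - 1*(-49563) = -38/21 + 49563 = 1040785/21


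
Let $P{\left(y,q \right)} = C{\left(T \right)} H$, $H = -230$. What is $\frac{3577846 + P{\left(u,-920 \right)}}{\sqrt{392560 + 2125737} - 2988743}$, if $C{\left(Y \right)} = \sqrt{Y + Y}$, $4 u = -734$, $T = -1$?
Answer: $- \frac{5346631093789}{4466291100876} - \frac{1788923 \sqrt{2518297}}{4466291100876} + \frac{115 i \sqrt{5036594}}{4466291100876} + \frac{343705445 i \sqrt{2}}{4466291100876} \approx -1.1977 + 0.00010889 i$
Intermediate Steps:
$u = - \frac{367}{2}$ ($u = \frac{1}{4} \left(-734\right) = - \frac{367}{2} \approx -183.5$)
$C{\left(Y \right)} = \sqrt{2} \sqrt{Y}$ ($C{\left(Y \right)} = \sqrt{2 Y} = \sqrt{2} \sqrt{Y}$)
$P{\left(y,q \right)} = - 230 i \sqrt{2}$ ($P{\left(y,q \right)} = \sqrt{2} \sqrt{-1} \left(-230\right) = \sqrt{2} i \left(-230\right) = i \sqrt{2} \left(-230\right) = - 230 i \sqrt{2}$)
$\frac{3577846 + P{\left(u,-920 \right)}}{\sqrt{392560 + 2125737} - 2988743} = \frac{3577846 - 230 i \sqrt{2}}{\sqrt{392560 + 2125737} - 2988743} = \frac{3577846 - 230 i \sqrt{2}}{\sqrt{2518297} - 2988743} = \frac{3577846 - 230 i \sqrt{2}}{-2988743 + \sqrt{2518297}}$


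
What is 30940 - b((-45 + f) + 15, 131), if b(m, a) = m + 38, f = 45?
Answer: 30887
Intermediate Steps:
b(m, a) = 38 + m
30940 - b((-45 + f) + 15, 131) = 30940 - (38 + ((-45 + 45) + 15)) = 30940 - (38 + (0 + 15)) = 30940 - (38 + 15) = 30940 - 1*53 = 30940 - 53 = 30887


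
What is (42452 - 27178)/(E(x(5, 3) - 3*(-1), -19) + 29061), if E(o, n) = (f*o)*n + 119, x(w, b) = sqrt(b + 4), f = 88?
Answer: 6590731/10077318 + 228019*sqrt(7)/5038659 ≈ 0.77375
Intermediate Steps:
x(w, b) = sqrt(4 + b)
E(o, n) = 119 + 88*n*o (E(o, n) = (88*o)*n + 119 = 88*n*o + 119 = 119 + 88*n*o)
(42452 - 27178)/(E(x(5, 3) - 3*(-1), -19) + 29061) = (42452 - 27178)/((119 + 88*(-19)*(sqrt(4 + 3) - 3*(-1))) + 29061) = 15274/((119 + 88*(-19)*(sqrt(7) + 3)) + 29061) = 15274/((119 + 88*(-19)*(3 + sqrt(7))) + 29061) = 15274/((119 + (-5016 - 1672*sqrt(7))) + 29061) = 15274/((-4897 - 1672*sqrt(7)) + 29061) = 15274/(24164 - 1672*sqrt(7))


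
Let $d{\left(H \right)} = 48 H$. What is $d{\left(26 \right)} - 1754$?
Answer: $-506$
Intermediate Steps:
$d{\left(26 \right)} - 1754 = 48 \cdot 26 - 1754 = 1248 - 1754 = -506$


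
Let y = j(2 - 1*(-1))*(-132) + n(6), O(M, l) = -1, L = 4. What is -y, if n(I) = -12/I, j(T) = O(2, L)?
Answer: -130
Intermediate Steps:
j(T) = -1
y = 130 (y = -1*(-132) - 12/6 = 132 - 12*⅙ = 132 - 2 = 130)
-y = -1*130 = -130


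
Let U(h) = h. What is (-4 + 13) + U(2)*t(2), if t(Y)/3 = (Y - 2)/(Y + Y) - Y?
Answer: -3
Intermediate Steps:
t(Y) = -3*Y + 3*(-2 + Y)/(2*Y) (t(Y) = 3*((Y - 2)/(Y + Y) - Y) = 3*((-2 + Y)/((2*Y)) - Y) = 3*((-2 + Y)*(1/(2*Y)) - Y) = 3*((-2 + Y)/(2*Y) - Y) = 3*(-Y + (-2 + Y)/(2*Y)) = -3*Y + 3*(-2 + Y)/(2*Y))
(-4 + 13) + U(2)*t(2) = (-4 + 13) + 2*(3/2 - 3*2 - 3/2) = 9 + 2*(3/2 - 6 - 3*½) = 9 + 2*(3/2 - 6 - 3/2) = 9 + 2*(-6) = 9 - 12 = -3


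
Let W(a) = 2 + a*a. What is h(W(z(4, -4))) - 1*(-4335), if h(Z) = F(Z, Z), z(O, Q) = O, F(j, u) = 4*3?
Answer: 4347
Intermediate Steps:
F(j, u) = 12
W(a) = 2 + a**2
h(Z) = 12
h(W(z(4, -4))) - 1*(-4335) = 12 - 1*(-4335) = 12 + 4335 = 4347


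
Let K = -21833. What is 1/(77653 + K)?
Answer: 1/55820 ≈ 1.7915e-5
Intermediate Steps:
1/(77653 + K) = 1/(77653 - 21833) = 1/55820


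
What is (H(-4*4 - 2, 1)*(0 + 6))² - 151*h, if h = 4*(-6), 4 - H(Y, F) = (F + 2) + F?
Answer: 3624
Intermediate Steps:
H(Y, F) = 2 - 2*F (H(Y, F) = 4 - ((F + 2) + F) = 4 - ((2 + F) + F) = 4 - (2 + 2*F) = 4 + (-2 - 2*F) = 2 - 2*F)
h = -24
(H(-4*4 - 2, 1)*(0 + 6))² - 151*h = ((2 - 2*1)*(0 + 6))² - 151*(-24) = ((2 - 2)*6)² + 3624 = (0*6)² + 3624 = 0² + 3624 = 0 + 3624 = 3624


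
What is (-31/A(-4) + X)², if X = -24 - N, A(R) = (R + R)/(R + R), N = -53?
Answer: 4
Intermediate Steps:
A(R) = 1 (A(R) = (2*R)/((2*R)) = (2*R)*(1/(2*R)) = 1)
X = 29 (X = -24 - 1*(-53) = -24 + 53 = 29)
(-31/A(-4) + X)² = (-31/1 + 29)² = (-31*1 + 29)² = (-31 + 29)² = (-2)² = 4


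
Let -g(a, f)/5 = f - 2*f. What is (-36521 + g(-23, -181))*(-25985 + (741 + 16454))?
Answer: 328974540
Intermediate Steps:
g(a, f) = 5*f (g(a, f) = -5*(f - 2*f) = -(-5)*f = 5*f)
(-36521 + g(-23, -181))*(-25985 + (741 + 16454)) = (-36521 + 5*(-181))*(-25985 + (741 + 16454)) = (-36521 - 905)*(-25985 + 17195) = -37426*(-8790) = 328974540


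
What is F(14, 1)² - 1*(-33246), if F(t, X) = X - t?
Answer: 33415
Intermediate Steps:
F(14, 1)² - 1*(-33246) = (1 - 1*14)² - 1*(-33246) = (1 - 14)² + 33246 = (-13)² + 33246 = 169 + 33246 = 33415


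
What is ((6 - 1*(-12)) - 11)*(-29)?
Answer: -203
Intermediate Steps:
((6 - 1*(-12)) - 11)*(-29) = ((6 + 12) - 11)*(-29) = (18 - 11)*(-29) = 7*(-29) = -203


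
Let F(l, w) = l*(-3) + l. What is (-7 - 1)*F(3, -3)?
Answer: 48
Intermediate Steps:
F(l, w) = -2*l (F(l, w) = -3*l + l = -2*l)
(-7 - 1)*F(3, -3) = (-7 - 1)*(-2*3) = -8*(-6) = 48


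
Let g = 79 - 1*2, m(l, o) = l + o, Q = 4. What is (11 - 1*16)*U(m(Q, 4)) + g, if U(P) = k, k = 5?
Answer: 52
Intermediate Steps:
U(P) = 5
g = 77 (g = 79 - 2 = 77)
(11 - 1*16)*U(m(Q, 4)) + g = (11 - 1*16)*5 + 77 = (11 - 16)*5 + 77 = -5*5 + 77 = -25 + 77 = 52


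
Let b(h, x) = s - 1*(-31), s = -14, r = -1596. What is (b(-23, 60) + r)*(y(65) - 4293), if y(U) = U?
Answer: 6676012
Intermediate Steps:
b(h, x) = 17 (b(h, x) = -14 - 1*(-31) = -14 + 31 = 17)
(b(-23, 60) + r)*(y(65) - 4293) = (17 - 1596)*(65 - 4293) = -1579*(-4228) = 6676012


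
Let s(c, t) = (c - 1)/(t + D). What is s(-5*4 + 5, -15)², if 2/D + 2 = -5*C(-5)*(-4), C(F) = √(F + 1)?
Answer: 36191856/31820881 - 240640*I/31820881 ≈ 1.1374 - 0.0075623*I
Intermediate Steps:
C(F) = √(1 + F)
D = (-2 - 40*I)/802 (D = 2/(-2 - 5*√(1 - 5)*(-4)) = 2/(-2 - 10*I*(-4)) = 2/(-2 + 40*I) = 2*((-2 - 40*I)/1604) = (-2 - 40*I)/802 ≈ -0.0024938 - 0.049875*I)
s(c, t) = (-1 + c)/(-1/401 + t - 20*I/401) (s(c, t) = (c - 1)/(t + (-1/401 - 20*I/401)) = (-1 + c)/(-1/401 + t - 20*I/401))
s(-5*4 + 5, -15)² = (401*(-1 + (-5*4 + 5))/(-1 - 20*I + 401*(-15)))² = (401*(-1 + (-20 + 5))/(-1 - 20*I - 6015))² = (401*(-1 - 15)/(-6016 - 20*I))² = (401*((-6016 + 20*I)/36192656)*(-16))² = (6016/5641 - 20*I/5641)²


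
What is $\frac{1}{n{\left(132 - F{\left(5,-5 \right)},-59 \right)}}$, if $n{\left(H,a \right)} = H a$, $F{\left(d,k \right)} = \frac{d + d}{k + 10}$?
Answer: $- \frac{1}{7670} \approx -0.00013038$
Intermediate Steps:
$F{\left(d,k \right)} = \frac{2 d}{10 + k}$
$\frac{1}{n{\left(132 - F{\left(5,-5 \right)},-59 \right)}} = \frac{1}{\left(132 - 2 \cdot 5 \frac{1}{10 - 5}\right) \left(-59\right)} = \frac{1}{\left(132 - 2 \cdot 5 \cdot \frac{1}{5}\right) \left(-59\right)} = \frac{1}{\left(132 - 2\right) \left(-59\right)} = \frac{1}{130 \left(-59\right)} = \frac{1}{-7670} = - \frac{1}{7670}$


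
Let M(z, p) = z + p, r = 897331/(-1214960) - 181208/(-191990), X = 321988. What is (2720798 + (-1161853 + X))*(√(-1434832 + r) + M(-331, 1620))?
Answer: 2424522637 + 1880933*I*√48793524113029789215974765/5831504260 ≈ 2.4245e+9 + 2.2531e+9*I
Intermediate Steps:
r = 4788189299/23326017040 (r = 897331*(-1/1214960) - 181208*(-1/191990) = -897331/1214960 + 90604/95995 = 4788189299/23326017040 ≈ 0.20527)
M(z, p) = p + z
(2720798 + (-1161853 + X))*(√(-1434832 + r) + M(-331, 1620)) = (2720798 + (-1161853 + 321988))*(√(-1434832 + 4788189299/23326017040) + (1620 - 331)) = (2720798 - 839865)*(√(-33468910893347981/23326017040) + 1289) = 1880933*(I*√48793524113029789215974765/5831504260 + 1289) = 1880933*(1289 + I*√48793524113029789215974765/5831504260) = 2424522637 + 1880933*I*√48793524113029789215974765/5831504260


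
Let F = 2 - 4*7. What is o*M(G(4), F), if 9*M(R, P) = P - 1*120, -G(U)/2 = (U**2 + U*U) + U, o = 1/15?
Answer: -146/135 ≈ -1.0815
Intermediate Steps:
F = -26 (F = 2 - 28 = -26)
o = 1/15 ≈ 0.066667
G(U) = -4*U**2 - 2*U (G(U) = -2*((U**2 + U*U) + U) = -2*((U**2 + U**2) + U) = -2*(2*U**2 + U) = -2*(U + 2*U**2) = -4*U**2 - 2*U)
M(R, P) = -40/3 + P/9 (M(R, P) = (P - 1*120)/9 = (P - 120)/9 = (-120 + P)/9 = -40/3 + P/9)
o*M(G(4), F) = (-40/3 + (1/9)*(-26))/15 = (-40/3 - 26/9)/15 = (1/15)*(-146/9) = -146/135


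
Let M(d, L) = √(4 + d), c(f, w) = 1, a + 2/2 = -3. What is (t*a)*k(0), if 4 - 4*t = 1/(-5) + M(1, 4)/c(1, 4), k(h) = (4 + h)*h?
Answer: 0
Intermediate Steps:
a = -4 (a = -1 - 3 = -4)
k(h) = h*(4 + h)
t = 21/20 - √5/4 (t = 1 - (1/(-5) + √(4 + 1)/1)/4 = 1 - (1*(-⅕) + √5*1)/4 = 1 - (-⅕ + √5)/4 = 1 + (1/20 - √5/4) = 21/20 - √5/4 ≈ 0.49098)
(t*a)*k(0) = ((21/20 - √5/4)*(-4))*(0*(4 + 0)) = (-21/5 + √5)*(0*4) = (-21/5 + √5)*0 = 0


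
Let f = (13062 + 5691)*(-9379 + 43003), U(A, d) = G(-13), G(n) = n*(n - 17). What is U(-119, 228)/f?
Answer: 65/105091812 ≈ 6.1851e-7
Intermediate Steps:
G(n) = n*(-17 + n)
U(A, d) = 390 (U(A, d) = -13*(-17 - 13) = -13*(-30) = 390)
f = 630550872 (f = 18753*33624 = 630550872)
U(-119, 228)/f = 390/630550872 = 390*(1/630550872) = 65/105091812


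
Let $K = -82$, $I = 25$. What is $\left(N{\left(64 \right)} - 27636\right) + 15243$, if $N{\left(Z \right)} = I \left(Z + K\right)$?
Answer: $-12843$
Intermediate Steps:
$N{\left(Z \right)} = -2050 + 25 Z$ ($N{\left(Z \right)} = 25 \left(Z - 82\right) = 25 \left(-82 + Z\right) = -2050 + 25 Z$)
$\left(N{\left(64 \right)} - 27636\right) + 15243 = \left(\left(-2050 + 25 \cdot 64\right) - 27636\right) + 15243 = \left(\left(-2050 + 1600\right) - 27636\right) + 15243 = \left(-450 - 27636\right) + 15243 = -28086 + 15243 = -12843$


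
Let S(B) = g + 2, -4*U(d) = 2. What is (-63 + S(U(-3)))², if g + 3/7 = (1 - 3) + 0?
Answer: 197136/49 ≈ 4023.2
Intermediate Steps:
U(d) = -½ (U(d) = -¼*2 = -½)
g = -17/7 (g = -3/7 + ((1 - 3) + 0) = -3/7 + (-2 + 0) = -3/7 - 2 = -17/7 ≈ -2.4286)
S(B) = -3/7 (S(B) = -17/7 + 2 = -3/7)
(-63 + S(U(-3)))² = (-63 - 3/7)² = (-444/7)² = 197136/49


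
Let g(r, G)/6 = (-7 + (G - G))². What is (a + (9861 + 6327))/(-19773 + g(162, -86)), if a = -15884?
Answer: -304/19479 ≈ -0.015607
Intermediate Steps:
g(r, G) = 294 (g(r, G) = 6*(-7 + (G - G))² = 6*(-7 + 0)² = 6*(-7)² = 6*49 = 294)
(a + (9861 + 6327))/(-19773 + g(162, -86)) = (-15884 + (9861 + 6327))/(-19773 + 294) = (-15884 + 16188)/(-19479) = 304*(-1/19479) = -304/19479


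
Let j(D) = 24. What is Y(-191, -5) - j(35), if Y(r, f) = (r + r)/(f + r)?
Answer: -2161/98 ≈ -22.051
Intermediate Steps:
Y(r, f) = 2*r/(f + r) (Y(r, f) = (2*r)/(f + r) = 2*r/(f + r))
Y(-191, -5) - j(35) = 2*(-191)/(-5 - 191) - 1*24 = 2*(-191)/(-196) - 24 = 2*(-191)*(-1/196) - 24 = 191/98 - 24 = -2161/98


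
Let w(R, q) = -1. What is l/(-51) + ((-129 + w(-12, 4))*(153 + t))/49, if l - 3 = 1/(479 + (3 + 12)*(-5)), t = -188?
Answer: 13384109/144228 ≈ 92.798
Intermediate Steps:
l = 1213/404 (l = 3 + 1/(479 + (3 + 12)*(-5)) = 3 + 1/(479 + 15*(-5)) = 3 + 1/(479 - 75) = 3 + 1/404 = 1213/404 ≈ 3.0025)
l/(-51) + ((-129 + w(-12, 4))*(153 + t))/49 = (1213/404)/(-51) + ((-129 - 1)*(153 - 188))/49 = (1213/404)*(-1/51) - 130*(-35)*(1/49) = -1213/20604 + 4550*(1/49) = -1213/20604 + 650/7 = 13384109/144228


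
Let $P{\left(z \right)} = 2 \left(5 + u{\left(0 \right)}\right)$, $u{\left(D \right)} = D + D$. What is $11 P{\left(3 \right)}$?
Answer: $110$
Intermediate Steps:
$u{\left(D \right)} = 2 D$
$P{\left(z \right)} = 10$ ($P{\left(z \right)} = 2 \left(5 + 2 \cdot 0\right) = 2 \left(5 + 0\right) = 2 \cdot 5 = 10$)
$11 P{\left(3 \right)} = 11 \cdot 10 = 110$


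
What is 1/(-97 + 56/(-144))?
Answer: -18/1753 ≈ -0.010268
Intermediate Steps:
1/(-97 + 56/(-144)) = 1/(-97 - 1/144*56) = 1/(-97 - 7/18) = 1/(-1753/18) = -18/1753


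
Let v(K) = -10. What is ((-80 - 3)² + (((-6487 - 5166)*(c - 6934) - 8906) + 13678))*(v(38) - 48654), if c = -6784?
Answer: -7779792749960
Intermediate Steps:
((-80 - 3)² + (((-6487 - 5166)*(c - 6934) - 8906) + 13678))*(v(38) - 48654) = ((-80 - 3)² + (((-6487 - 5166)*(-6784 - 6934) - 8906) + 13678))*(-10 - 48654) = ((-83)² + ((-11653*(-13718) - 8906) + 13678))*(-48664) = (6889 + ((159855854 - 8906) + 13678))*(-48664) = (6889 + (159846948 + 13678))*(-48664) = (6889 + 159860626)*(-48664) = 159867515*(-48664) = -7779792749960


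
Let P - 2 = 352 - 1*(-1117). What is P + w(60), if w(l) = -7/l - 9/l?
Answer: 22061/15 ≈ 1470.7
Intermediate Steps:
w(l) = -16/l
P = 1471 (P = 2 + (352 - 1*(-1117)) = 2 + (352 + 1117) = 2 + 1469 = 1471)
P + w(60) = 1471 - 16/60 = 1471 - 16*1/60 = 1471 - 4/15 = 22061/15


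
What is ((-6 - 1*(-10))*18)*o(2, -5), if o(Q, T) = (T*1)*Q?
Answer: -720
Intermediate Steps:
o(Q, T) = Q*T (o(Q, T) = T*Q = Q*T)
((-6 - 1*(-10))*18)*o(2, -5) = ((-6 - 1*(-10))*18)*(2*(-5)) = ((-6 + 10)*18)*(-10) = (4*18)*(-10) = 72*(-10) = -720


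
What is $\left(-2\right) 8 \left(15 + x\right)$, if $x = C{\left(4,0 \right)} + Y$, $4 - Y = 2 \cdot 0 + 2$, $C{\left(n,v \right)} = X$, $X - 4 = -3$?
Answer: $-288$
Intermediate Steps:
$X = 1$ ($X = 4 - 3 = 1$)
$C{\left(n,v \right)} = 1$
$Y = 2$ ($Y = 4 - \left(2 \cdot 0 + 2\right) = 4 - \left(0 + 2\right) = 4 - 2 = 2$)
$x = 3$ ($x = 1 + 2 = 3$)
$\left(-2\right) 8 \left(15 + x\right) = \left(-2\right) 8 \left(15 + 3\right) = \left(-16\right) 18 = -288$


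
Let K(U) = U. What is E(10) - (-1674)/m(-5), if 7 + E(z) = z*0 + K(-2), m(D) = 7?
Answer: 1611/7 ≈ 230.14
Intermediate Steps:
E(z) = -9 (E(z) = -7 + (z*0 - 2) = -7 + (0 - 2) = -7 - 2 = -9)
E(10) - (-1674)/m(-5) = -9 - (-1674)/7 = -9 - 62*(-27/7) = -9 + 1674/7 = 1611/7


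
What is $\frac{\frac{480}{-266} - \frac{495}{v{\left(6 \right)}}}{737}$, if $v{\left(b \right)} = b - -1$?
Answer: $- \frac{9645}{98021} \approx -0.098397$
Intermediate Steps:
$v{\left(b \right)} = 1 + b$ ($v{\left(b \right)} = b + 1 = 1 + b$)
$\frac{\frac{480}{-266} - \frac{495}{v{\left(6 \right)}}}{737} = \frac{\frac{480}{-266} - \frac{495}{1 + 6}}{737} = \left(480 \left(- \frac{1}{266}\right) - \frac{495}{7}\right) \frac{1}{737} = \left(- \frac{240}{133} - \frac{495}{7}\right) \frac{1}{737} = \left(- \frac{9645}{133}\right) \frac{1}{737} = - \frac{9645}{98021}$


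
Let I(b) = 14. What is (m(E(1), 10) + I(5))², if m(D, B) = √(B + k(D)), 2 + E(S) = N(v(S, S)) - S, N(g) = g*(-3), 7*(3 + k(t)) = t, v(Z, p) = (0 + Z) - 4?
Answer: (98 + √385)²/49 ≈ 282.34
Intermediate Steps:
v(Z, p) = -4 + Z (v(Z, p) = Z - 4 = -4 + Z)
k(t) = -3 + t/7
N(g) = -3*g
E(S) = 10 - 4*S (E(S) = -2 + (-3*(-4 + S) - S) = -2 + ((12 - 3*S) - S) = -2 + (12 - 4*S) = 10 - 4*S)
m(D, B) = √(-3 + B + D/7) (m(D, B) = √(B + (-3 + D/7)) = √(-3 + B + D/7))
(m(E(1), 10) + I(5))² = (√(-147 + 7*(10 - 4*1) + 49*10)/7 + 14)² = (√(-147 + 7*(10 - 4) + 490)/7 + 14)² = (√(-147 + 7*6 + 490)/7 + 14)² = (√(-147 + 42 + 490)/7 + 14)² = (√385/7 + 14)² = (14 + √385/7)²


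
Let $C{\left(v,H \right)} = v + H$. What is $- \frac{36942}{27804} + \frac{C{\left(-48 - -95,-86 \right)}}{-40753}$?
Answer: $- \frac{250735495}{188849402} \approx -1.3277$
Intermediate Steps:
$C{\left(v,H \right)} = H + v$
$- \frac{36942}{27804} + \frac{C{\left(-48 - -95,-86 \right)}}{-40753} = - \frac{36942}{27804} + \frac{-86 - -47}{-40753} = \left(-36942\right) \frac{1}{27804} + \left(-86 + \left(-48 + 95\right)\right) \left(- \frac{1}{40753}\right) = - \frac{6157}{4634} + \left(-86 + 47\right) \left(- \frac{1}{40753}\right) = - \frac{6157}{4634} - - \frac{39}{40753} = - \frac{6157}{4634} + \frac{39}{40753} = - \frac{250735495}{188849402}$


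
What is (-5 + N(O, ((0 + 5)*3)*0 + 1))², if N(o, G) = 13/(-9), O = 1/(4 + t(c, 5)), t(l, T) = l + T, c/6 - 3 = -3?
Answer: 3364/81 ≈ 41.531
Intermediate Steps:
c = 0 (c = 18 + 6*(-3) = 18 - 18 = 0)
t(l, T) = T + l
O = ⅑ (O = 1/(4 + (5 + 0)) = 1/(4 + 5) = 1/9 = ⅑ ≈ 0.11111)
N(o, G) = -13/9 (N(o, G) = 13*(-⅑) = -13/9)
(-5 + N(O, ((0 + 5)*3)*0 + 1))² = (-5 - 13/9)² = (-58/9)² = 3364/81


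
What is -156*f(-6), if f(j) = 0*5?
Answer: 0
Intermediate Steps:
f(j) = 0
-156*f(-6) = -156*0 = 0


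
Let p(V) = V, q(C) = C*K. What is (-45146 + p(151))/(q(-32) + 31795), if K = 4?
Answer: -44995/31667 ≈ -1.4209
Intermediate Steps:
q(C) = 4*C (q(C) = C*4 = 4*C)
(-45146 + p(151))/(q(-32) + 31795) = (-45146 + 151)/(4*(-32) + 31795) = -44995/(-128 + 31795) = -44995/31667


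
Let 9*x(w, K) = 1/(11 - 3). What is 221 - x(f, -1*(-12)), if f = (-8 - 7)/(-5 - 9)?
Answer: 15911/72 ≈ 220.99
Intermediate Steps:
f = 15/14 (f = -15/(-14) = -15*(-1/14) = 15/14 ≈ 1.0714)
x(w, K) = 1/72 (x(w, K) = 1/(9*(11 - 3)) = (⅑)/8 = (⅑)*(⅛) = 1/72)
221 - x(f, -1*(-12)) = 221 - 1*1/72 = 221 - 1/72 = 15911/72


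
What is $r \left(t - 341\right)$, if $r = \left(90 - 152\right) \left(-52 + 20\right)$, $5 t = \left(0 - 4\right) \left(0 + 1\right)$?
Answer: $- \frac{3390656}{5} \approx -6.7813 \cdot 10^{5}$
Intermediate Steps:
$t = - \frac{4}{5}$ ($t = \frac{\left(0 - 4\right) \left(0 + 1\right)}{5} = \frac{\left(-4\right) 1}{5} = \frac{1}{5} \left(-4\right) = - \frac{4}{5} \approx -0.8$)
$r = 1984$ ($r = \left(-62\right) \left(-32\right) = 1984$)
$r \left(t - 341\right) = 1984 \left(- \frac{4}{5} - 341\right) = 1984 \left(- \frac{1709}{5}\right) = - \frac{3390656}{5}$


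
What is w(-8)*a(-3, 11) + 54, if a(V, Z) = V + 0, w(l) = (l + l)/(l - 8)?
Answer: 51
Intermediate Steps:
w(l) = 2*l/(-8 + l) (w(l) = (2*l)/(-8 + l) = 2*l/(-8 + l))
a(V, Z) = V
w(-8)*a(-3, 11) + 54 = (2*(-8)/(-8 - 8))*(-3) + 54 = (2*(-8)/(-16))*(-3) + 54 = (2*(-8)*(-1/16))*(-3) + 54 = 1*(-3) + 54 = -3 + 54 = 51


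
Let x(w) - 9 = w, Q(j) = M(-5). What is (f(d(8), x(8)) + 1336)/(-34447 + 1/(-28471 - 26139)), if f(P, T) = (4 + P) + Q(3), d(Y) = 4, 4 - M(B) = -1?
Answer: -73668890/1881150671 ≈ -0.039162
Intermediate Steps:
M(B) = 5 (M(B) = 4 - 1*(-1) = 4 + 1 = 5)
Q(j) = 5
x(w) = 9 + w
f(P, T) = 9 + P (f(P, T) = (4 + P) + 5 = 9 + P)
(f(d(8), x(8)) + 1336)/(-34447 + 1/(-28471 - 26139)) = ((9 + 4) + 1336)/(-34447 + 1/(-28471 - 26139)) = (13 + 1336)/(-34447 + 1/(-54610)) = 1349/(-34447 - 1/54610) = 1349/(-1881150671/54610) = 1349*(-54610/1881150671) = -73668890/1881150671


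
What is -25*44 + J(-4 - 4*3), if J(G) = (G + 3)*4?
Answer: -1152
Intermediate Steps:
J(G) = 12 + 4*G (J(G) = (3 + G)*4 = 12 + 4*G)
-25*44 + J(-4 - 4*3) = -25*44 + (12 + 4*(-4 - 4*3)) = -1100 + (12 + 4*(-4 - 12)) = -1100 + (12 + 4*(-16)) = -1100 + (12 - 64) = -1100 - 52 = -1152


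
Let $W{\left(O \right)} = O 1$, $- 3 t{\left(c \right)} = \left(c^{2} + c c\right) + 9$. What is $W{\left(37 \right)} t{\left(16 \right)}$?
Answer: $- \frac{19277}{3} \approx -6425.7$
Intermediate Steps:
$t{\left(c \right)} = -3 - \frac{2 c^{2}}{3}$ ($t{\left(c \right)} = - \frac{\left(c^{2} + c c\right) + 9}{3} = - \frac{\left(c^{2} + c^{2}\right) + 9}{3} = - \frac{2 c^{2} + 9}{3} = - \frac{9 + 2 c^{2}}{3} = -3 - \frac{2 c^{2}}{3}$)
$W{\left(O \right)} = O$
$W{\left(37 \right)} t{\left(16 \right)} = 37 \left(-3 - \frac{2 \cdot 16^{2}}{3}\right) = 37 \left(-3 - \frac{512}{3}\right) = 37 \left(- \frac{521}{3}\right) = - \frac{19277}{3}$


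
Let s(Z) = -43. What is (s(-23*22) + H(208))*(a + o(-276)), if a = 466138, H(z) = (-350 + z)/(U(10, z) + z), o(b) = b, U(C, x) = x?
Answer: -2099872965/104 ≈ -2.0191e+7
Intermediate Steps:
H(z) = (-350 + z)/(2*z) (H(z) = (-350 + z)/(z + z) = (-350 + z)/((2*z)) = (-350 + z)*(1/(2*z)) = (-350 + z)/(2*z))
(s(-23*22) + H(208))*(a + o(-276)) = (-43 + (½)*(-350 + 208)/208)*(466138 - 276) = (-43 + (½)*(1/208)*(-142))*465862 = (-43 - 71/208)*465862 = -9015/208*465862 = -2099872965/104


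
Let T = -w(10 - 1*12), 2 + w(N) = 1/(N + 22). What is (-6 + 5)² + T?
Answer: 59/20 ≈ 2.9500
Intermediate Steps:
w(N) = -2 + 1/(22 + N) (w(N) = -2 + 1/(N + 22) = -2 + 1/(22 + N))
T = 39/20 (T = -(-43 - 2*(10 - 1*12))/(22 + (10 - 1*12)) = -(-43 - 2*(10 - 12))/(22 + (10 - 12)) = -(-43 - 2*(-2))/(22 - 2) = -(-43 + 4)/20 = -(-39)/20 = -1*(-39/20) = 39/20 ≈ 1.9500)
(-6 + 5)² + T = (-6 + 5)² + 39/20 = (-1)² + 39/20 = 1 + 39/20 = 59/20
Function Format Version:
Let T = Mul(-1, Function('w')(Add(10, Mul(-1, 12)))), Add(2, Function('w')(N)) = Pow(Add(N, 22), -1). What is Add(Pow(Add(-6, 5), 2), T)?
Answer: Rational(59, 20) ≈ 2.9500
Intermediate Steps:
Function('w')(N) = Add(-2, Pow(Add(22, N), -1)) (Function('w')(N) = Add(-2, Pow(Add(N, 22), -1)) = Add(-2, Pow(Add(22, N), -1)))
T = Rational(39, 20) (T = Mul(-1, Mul(Pow(Add(22, Add(10, Mul(-1, 12))), -1), Add(-43, Mul(-2, Add(10, Mul(-1, 12)))))) = Mul(-1, Mul(Pow(Add(22, Add(10, -12)), -1), Add(-43, Mul(-2, Add(10, -12))))) = Mul(-1, Mul(Pow(Add(22, -2), -1), Add(-43, Mul(-2, -2)))) = Mul(-1, Mul(Pow(20, -1), Add(-43, 4))) = Mul(-1, Mul(Rational(1, 20), -39)) = Mul(-1, Rational(-39, 20)) = Rational(39, 20) ≈ 1.9500)
Add(Pow(Add(-6, 5), 2), T) = Add(Pow(Add(-6, 5), 2), Rational(39, 20)) = Add(Pow(-1, 2), Rational(39, 20)) = Add(1, Rational(39, 20)) = Rational(59, 20)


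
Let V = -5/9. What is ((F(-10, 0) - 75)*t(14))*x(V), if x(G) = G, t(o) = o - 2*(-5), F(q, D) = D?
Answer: 1000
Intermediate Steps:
V = -5/9 (V = -5*⅑ = -5/9 ≈ -0.55556)
t(o) = 10 + o (t(o) = o - 1*(-10) = o + 10 = 10 + o)
((F(-10, 0) - 75)*t(14))*x(V) = ((0 - 75)*(10 + 14))*(-5/9) = -75*24*(-5/9) = -1800*(-5/9) = 1000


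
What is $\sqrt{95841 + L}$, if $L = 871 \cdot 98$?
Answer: $\sqrt{181199} \approx 425.67$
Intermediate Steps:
$L = 85358$
$\sqrt{95841 + L} = \sqrt{95841 + 85358} = \sqrt{181199}$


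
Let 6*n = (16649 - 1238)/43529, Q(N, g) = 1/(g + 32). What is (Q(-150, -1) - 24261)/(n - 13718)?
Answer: 65475451220/37021951717 ≈ 1.7686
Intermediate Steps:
Q(N, g) = 1/(32 + g)
n = 5137/87058 (n = ((16649 - 1238)/43529)/6 = (15411*(1/43529))/6 = (⅙)*(15411/43529) = 5137/87058 ≈ 0.059007)
(Q(-150, -1) - 24261)/(n - 13718) = (1/(32 - 1) - 24261)/(5137/87058 - 13718) = (1/31 - 24261)/(-1194256507/87058) = (1/31 - 24261)*(-87058/1194256507) = -752090/31*(-87058/1194256507) = 65475451220/37021951717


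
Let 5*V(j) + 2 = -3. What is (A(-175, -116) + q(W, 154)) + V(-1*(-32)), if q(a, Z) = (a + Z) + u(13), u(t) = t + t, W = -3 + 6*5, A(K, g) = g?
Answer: 90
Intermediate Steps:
V(j) = -1 (V(j) = -⅖ + (⅕)*(-3) = -⅖ - ⅗ = -1)
W = 27 (W = -3 + 30 = 27)
u(t) = 2*t
q(a, Z) = 26 + Z + a (q(a, Z) = (a + Z) + 2*13 = (Z + a) + 26 = 26 + Z + a)
(A(-175, -116) + q(W, 154)) + V(-1*(-32)) = (-116 + (26 + 154 + 27)) - 1 = (-116 + 207) - 1 = 91 - 1 = 90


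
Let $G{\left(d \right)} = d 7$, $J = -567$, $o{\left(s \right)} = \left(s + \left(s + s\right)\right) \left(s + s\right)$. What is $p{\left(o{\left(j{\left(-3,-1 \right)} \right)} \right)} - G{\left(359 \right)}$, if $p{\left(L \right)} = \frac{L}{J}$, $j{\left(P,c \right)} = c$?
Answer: $- \frac{474959}{189} \approx -2513.0$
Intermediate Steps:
$o{\left(s \right)} = 6 s^{2}$ ($o{\left(s \right)} = \left(s + 2 s\right) 2 s = 3 s 2 s = 6 s^{2}$)
$G{\left(d \right)} = 7 d$
$p{\left(L \right)} = - \frac{L}{567}$ ($p{\left(L \right)} = \frac{L}{-567} = L \left(- \frac{1}{567}\right) = - \frac{L}{567}$)
$p{\left(o{\left(j{\left(-3,-1 \right)} \right)} \right)} - G{\left(359 \right)} = - \frac{6 \left(-1\right)^{2}}{567} - 7 \cdot 359 = - \frac{6 \cdot 1}{567} - 2513 = \left(- \frac{1}{567}\right) 6 - 2513 = - \frac{2}{189} - 2513 = - \frac{474959}{189}$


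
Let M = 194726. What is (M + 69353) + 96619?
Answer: 360698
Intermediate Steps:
(M + 69353) + 96619 = (194726 + 69353) + 96619 = 264079 + 96619 = 360698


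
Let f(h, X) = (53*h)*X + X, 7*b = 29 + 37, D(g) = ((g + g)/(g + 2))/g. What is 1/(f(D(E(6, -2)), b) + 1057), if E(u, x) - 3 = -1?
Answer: 7/9214 ≈ 0.00075971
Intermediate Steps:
E(u, x) = 2 (E(u, x) = 3 - 1 = 2)
D(g) = 2/(2 + g) (D(g) = ((2*g)/(2 + g))/g = (2*g/(2 + g))/g = 2/(2 + g))
b = 66/7 (b = (29 + 37)/7 = (1/7)*66 = 66/7 ≈ 9.4286)
f(h, X) = X + 53*X*h (f(h, X) = 53*X*h + X = X + 53*X*h)
1/(f(D(E(6, -2)), b) + 1057) = 1/(66*(1 + 53*(2/(2 + 2)))/7 + 1057) = 1/(66*(1 + 53*(2/4))/7 + 1057) = 1/(66*(1 + 53*(2*(1/4)))/7 + 1057) = 1/(66*(1 + 53*(1/2))/7 + 1057) = 1/(66*(1 + 53/2)/7 + 1057) = 1/((66/7)*(55/2) + 1057) = 1/(1815/7 + 1057) = 1/(9214/7) = 7/9214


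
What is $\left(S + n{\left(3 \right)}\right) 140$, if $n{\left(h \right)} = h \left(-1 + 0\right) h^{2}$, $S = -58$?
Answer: $-11900$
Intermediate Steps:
$n{\left(h \right)} = - h^{3}$ ($n{\left(h \right)} = h \left(-1\right) h^{2} = - h h^{2} = - h^{3}$)
$\left(S + n{\left(3 \right)}\right) 140 = \left(-58 - 3^{3}\right) 140 = \left(-58 - 27\right) 140 = \left(-85\right) 140 = -11900$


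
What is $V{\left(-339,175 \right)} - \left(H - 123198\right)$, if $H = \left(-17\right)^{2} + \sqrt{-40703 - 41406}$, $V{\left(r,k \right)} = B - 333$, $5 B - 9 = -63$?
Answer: $\frac{612826}{5} - i \sqrt{82109} \approx 1.2257 \cdot 10^{5} - 286.55 i$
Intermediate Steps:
$B = - \frac{54}{5}$ ($B = \frac{9}{5} + \frac{1}{5} \left(-63\right) = \frac{9}{5} - \frac{63}{5} = - \frac{54}{5} \approx -10.8$)
$V{\left(r,k \right)} = - \frac{1719}{5}$ ($V{\left(r,k \right)} = - \frac{54}{5} - 333 = - \frac{1719}{5}$)
$H = 289 + i \sqrt{82109}$ ($H = 289 + \sqrt{-82109} = 289 + i \sqrt{82109} \approx 289.0 + 286.55 i$)
$V{\left(-339,175 \right)} - \left(H - 123198\right) = - \frac{1719}{5} - \left(\left(289 + i \sqrt{82109}\right) - 123198\right) = - \frac{1719}{5} - \left(-122909 + i \sqrt{82109}\right) = - \frac{1719}{5} + \left(122909 - i \sqrt{82109}\right) = \frac{612826}{5} - i \sqrt{82109}$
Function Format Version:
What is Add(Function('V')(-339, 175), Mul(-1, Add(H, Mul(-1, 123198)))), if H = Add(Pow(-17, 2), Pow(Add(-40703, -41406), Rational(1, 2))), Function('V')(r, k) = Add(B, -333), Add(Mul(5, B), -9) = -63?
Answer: Add(Rational(612826, 5), Mul(-1, I, Pow(82109, Rational(1, 2)))) ≈ Add(1.2257e+5, Mul(-286.55, I))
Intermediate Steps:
B = Rational(-54, 5) (B = Add(Rational(9, 5), Mul(Rational(1, 5), -63)) = Add(Rational(9, 5), Rational(-63, 5)) = Rational(-54, 5) ≈ -10.800)
Function('V')(r, k) = Rational(-1719, 5) (Function('V')(r, k) = Add(Rational(-54, 5), -333) = Rational(-1719, 5))
H = Add(289, Mul(I, Pow(82109, Rational(1, 2)))) (H = Add(289, Pow(-82109, Rational(1, 2))) = Add(289, Mul(I, Pow(82109, Rational(1, 2)))) ≈ Add(289.00, Mul(286.55, I)))
Add(Function('V')(-339, 175), Mul(-1, Add(H, Mul(-1, 123198)))) = Add(Rational(-1719, 5), Mul(-1, Add(Add(289, Mul(I, Pow(82109, Rational(1, 2)))), Mul(-1, 123198)))) = Add(Rational(-1719, 5), Mul(-1, Add(Add(289, Mul(I, Pow(82109, Rational(1, 2)))), -123198))) = Add(Rational(-1719, 5), Mul(-1, Add(-122909, Mul(I, Pow(82109, Rational(1, 2)))))) = Add(Rational(-1719, 5), Add(122909, Mul(-1, I, Pow(82109, Rational(1, 2))))) = Add(Rational(612826, 5), Mul(-1, I, Pow(82109, Rational(1, 2))))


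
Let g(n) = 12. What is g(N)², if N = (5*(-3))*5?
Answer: 144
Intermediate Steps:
N = -75 (N = -15*5 = -75)
g(N)² = 12² = 144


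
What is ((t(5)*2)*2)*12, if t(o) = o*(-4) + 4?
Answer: -768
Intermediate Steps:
t(o) = 4 - 4*o (t(o) = -4*o + 4 = 4 - 4*o)
((t(5)*2)*2)*12 = (((4 - 4*5)*2)*2)*12 = (((4 - 20)*2)*2)*12 = (-16*2*2)*12 = -32*2*12 = -64*12 = -768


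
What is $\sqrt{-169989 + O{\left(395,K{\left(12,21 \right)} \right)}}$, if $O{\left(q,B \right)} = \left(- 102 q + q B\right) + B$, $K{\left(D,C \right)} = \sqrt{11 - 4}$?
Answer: $\sqrt{-210279 + 396 \sqrt{7}} \approx 457.42 i$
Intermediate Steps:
$K{\left(D,C \right)} = \sqrt{7}$
$O{\left(q,B \right)} = B - 102 q + B q$ ($O{\left(q,B \right)} = \left(- 102 q + B q\right) + B = B - 102 q + B q$)
$\sqrt{-169989 + O{\left(395,K{\left(12,21 \right)} \right)}} = \sqrt{-169989 + \left(\sqrt{7} - 40290 + \sqrt{7} \cdot 395\right)} = \sqrt{-169989 + \left(\sqrt{7} - 40290 + 395 \sqrt{7}\right)} = \sqrt{-169989 - \left(40290 - 396 \sqrt{7}\right)} = \sqrt{-210279 + 396 \sqrt{7}}$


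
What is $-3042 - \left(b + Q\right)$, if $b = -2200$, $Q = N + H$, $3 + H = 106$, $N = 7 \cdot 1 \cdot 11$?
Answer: $-1022$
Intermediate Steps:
$N = 77$ ($N = 7 \cdot 11 = 77$)
$H = 103$ ($H = -3 + 106 = 103$)
$Q = 180$ ($Q = 77 + 103 = 180$)
$-3042 - \left(b + Q\right) = -3042 - \left(-2200 + 180\right) = -3042 - -2020 = -3042 + 2020 = -1022$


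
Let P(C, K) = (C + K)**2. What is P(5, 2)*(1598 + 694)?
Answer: 112308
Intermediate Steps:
P(5, 2)*(1598 + 694) = (5 + 2)**2*(1598 + 694) = 7**2*2292 = 49*2292 = 112308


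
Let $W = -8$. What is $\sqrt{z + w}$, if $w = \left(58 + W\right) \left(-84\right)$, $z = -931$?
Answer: $i \sqrt{5131} \approx 71.631 i$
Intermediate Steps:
$w = -4200$ ($w = \left(58 - 8\right) \left(-84\right) = 50 \left(-84\right) = -4200$)
$\sqrt{z + w} = \sqrt{-931 - 4200} = \sqrt{-5131} = i \sqrt{5131}$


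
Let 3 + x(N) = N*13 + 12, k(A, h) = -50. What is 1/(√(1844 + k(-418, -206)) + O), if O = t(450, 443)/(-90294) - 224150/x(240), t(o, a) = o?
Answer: -7155125681025/333427882584871 - 99874328841*√1794/333427882584871 ≈ -0.034146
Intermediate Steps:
x(N) = 9 + 13*N (x(N) = -3 + (N*13 + 12) = -3 + (13*N + 12) = -3 + (12 + 13*N) = 9 + 13*N)
O = -22640725/316029 (O = 450/(-90294) - 224150/(9 + 13*240) = 450*(-1/90294) - 224150/(9 + 3120) = -75/15049 - 224150/3129 = -22640725/316029 ≈ -71.641)
1/(√(1844 + k(-418, -206)) + O) = 1/(√(1844 - 50) - 22640725/316029) = 1/(√1794 - 22640725/316029) = 1/(-22640725/316029 + √1794)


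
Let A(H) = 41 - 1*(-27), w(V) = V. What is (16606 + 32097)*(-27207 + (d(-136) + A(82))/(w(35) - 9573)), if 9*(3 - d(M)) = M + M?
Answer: -113746061296115/85842 ≈ -1.3251e+9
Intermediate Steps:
d(M) = 3 - 2*M/9 (d(M) = 3 - (M + M)/9 = 3 - 2*M/9)
A(H) = 68 (A(H) = 41 + 27 = 68)
(16606 + 32097)*(-27207 + (d(-136) + A(82))/(w(35) - 9573)) = (16606 + 32097)*(-27207 + ((3 - 2/9*(-136)) + 68)/(35 - 9573)) = 48703*(-27207 + ((3 + 272/9) + 68)/(-9538)) = 48703*(-27207 + (299/9 + 68)*(-1/9538)) = 48703*(-27207 + (911/9)*(-1/9538)) = 48703*(-27207 - 911/85842) = 48703*(-2335504205/85842) = -113746061296115/85842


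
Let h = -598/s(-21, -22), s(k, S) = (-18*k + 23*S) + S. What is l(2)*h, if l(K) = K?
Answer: 598/75 ≈ 7.9733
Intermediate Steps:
s(k, S) = -18*k + 24*S
h = 299/75 (h = -598/(-18*(-21) + 24*(-22)) = -598/(378 - 528) = -598/(-150) = -598*(-1/150) = 299/75 ≈ 3.9867)
l(2)*h = 2*(299/75) = 598/75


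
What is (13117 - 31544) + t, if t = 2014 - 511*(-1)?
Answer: -15902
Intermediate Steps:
t = 2525 (t = 2014 + 511 = 2525)
(13117 - 31544) + t = (13117 - 31544) + 2525 = -18427 + 2525 = -15902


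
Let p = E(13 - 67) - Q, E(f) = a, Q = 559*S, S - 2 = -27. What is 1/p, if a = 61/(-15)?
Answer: 15/209564 ≈ 7.1577e-5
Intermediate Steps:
S = -25 (S = 2 - 27 = -25)
a = -61/15 (a = 61*(-1/15) = -61/15 ≈ -4.0667)
Q = -13975 (Q = 559*(-25) = -13975)
E(f) = -61/15
p = 209564/15 (p = -61/15 - 1*(-13975) = -61/15 + 13975 = 209564/15 ≈ 13971.)
1/p = 1/(209564/15) = 15/209564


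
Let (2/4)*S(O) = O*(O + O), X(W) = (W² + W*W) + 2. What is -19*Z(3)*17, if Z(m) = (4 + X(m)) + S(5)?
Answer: -40052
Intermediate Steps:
X(W) = 2 + 2*W² (X(W) = (W² + W²) + 2 = 2*W² + 2 = 2 + 2*W²)
S(O) = 4*O² (S(O) = 2*(O*(O + O)) = 2*(O*(2*O)) = 2*(2*O²) = 4*O²)
Z(m) = 106 + 2*m² (Z(m) = (4 + (2 + 2*m²)) + 4*5² = (6 + 2*m²) + 4*25 = (6 + 2*m²) + 100 = 106 + 2*m²)
-19*Z(3)*17 = -19*(106 + 2*3²)*17 = -19*(106 + 2*9)*17 = -19*(106 + 18)*17 = -19*124*17 = -2356*17 = -40052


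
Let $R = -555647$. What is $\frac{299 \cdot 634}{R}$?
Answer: $- \frac{189566}{555647} \approx -0.34116$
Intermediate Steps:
$\frac{299 \cdot 634}{R} = \frac{299 \cdot 634}{-555647} = 189566 \left(- \frac{1}{555647}\right) = - \frac{189566}{555647}$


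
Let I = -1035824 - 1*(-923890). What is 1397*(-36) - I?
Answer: 61642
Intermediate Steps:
I = -111934 (I = -1035824 + 923890 = -111934)
1397*(-36) - I = 1397*(-36) - 1*(-111934) = -50292 + 111934 = 61642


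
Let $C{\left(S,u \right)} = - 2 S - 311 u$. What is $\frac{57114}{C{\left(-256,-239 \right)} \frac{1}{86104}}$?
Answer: $\frac{86276208}{1313} \approx 65709.0$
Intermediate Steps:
$C{\left(S,u \right)} = - 311 u - 2 S$
$\frac{57114}{C{\left(-256,-239 \right)} \frac{1}{86104}} = \frac{57114}{\left(\left(-311\right) \left(-239\right) - -512\right) \frac{1}{86104}} = \frac{57114}{\left(74329 + 512\right) \frac{1}{86104}} = \frac{57114}{74841 \cdot \frac{1}{86104}} = \frac{57114}{\frac{74841}{86104}} = 57114 \cdot \frac{86104}{74841} = \frac{86276208}{1313}$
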